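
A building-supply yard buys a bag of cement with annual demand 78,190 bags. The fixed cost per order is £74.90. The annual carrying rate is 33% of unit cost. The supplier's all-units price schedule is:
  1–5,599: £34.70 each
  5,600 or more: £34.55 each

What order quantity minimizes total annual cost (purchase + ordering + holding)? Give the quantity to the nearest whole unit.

Q* ≈ 1,011 bags

Holding cost per unit per year at price C is H = 0.33·C.
Evaluate total cost at each tier's feasible EOQ or, if the EOQ is below the tier, at the tier's minimum quantity.
EOQ at £34.70 = 1011.4 (feasible in tier 1): TC = 78,190×£34.70 + (78,190/1011.4)×74.9 + (1011.4/2)×0.33×£34.70 = £2,724,774.19.
EOQ at £34.55 = 1013.6 < 5600, so use break Q=5600: TC = 78,190×£34.55 + (78,190/5600.0)×74.9 + (5600.0/2)×0.33×£34.55 = £2,734,434.49.
Lowest total cost is £2,724,774.19 at Q = 1011.4.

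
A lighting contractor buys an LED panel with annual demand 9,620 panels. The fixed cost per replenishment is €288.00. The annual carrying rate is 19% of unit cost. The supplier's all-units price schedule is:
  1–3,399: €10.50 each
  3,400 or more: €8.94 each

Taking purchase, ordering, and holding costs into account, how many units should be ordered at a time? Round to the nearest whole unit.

Q* ≈ 3,400 panels

Holding cost per unit per year at price C is H = 0.19·C.
Candidates are each tier's EOQ (if it falls in that tier) and each price-break quantity.
EOQ at €10.50 = 1666.6 (feasible in tier 1): TC = 9,620×€10.50 + (9,620/1666.6)×288 + (1666.6/2)×0.19×€10.50 = €104,334.84.
EOQ at €8.94 = 1806.1 < 3400, so use break Q=3400: TC = 9,620×€8.94 + (9,620/3400.0)×288 + (3400.0/2)×0.19×€8.94 = €89,705.29.
Lowest total cost is €89,705.29 at Q = 3400.0.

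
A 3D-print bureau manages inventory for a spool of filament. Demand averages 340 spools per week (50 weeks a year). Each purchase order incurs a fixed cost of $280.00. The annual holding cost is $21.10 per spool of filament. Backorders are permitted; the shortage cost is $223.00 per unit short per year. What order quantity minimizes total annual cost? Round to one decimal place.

Annual demand D = 340 × 50 = 17,000.
With planned backorders, Q* = √(2DS/H) · √((H+B)/B).
√(2DS/H) = √(2 × 17,000 × 280 / 21.1) = 671.703.
√((H+B)/B) = √((21.1+223)/223) = 1.0462.
Q* ≈ 702.763.

Q* ≈ 702.8 spools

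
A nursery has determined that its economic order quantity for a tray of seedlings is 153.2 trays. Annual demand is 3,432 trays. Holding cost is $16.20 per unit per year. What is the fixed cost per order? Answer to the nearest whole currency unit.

S ≈ $55

Squaring Q* = √(2DS/H) gives Q*² = 2DS/H.
From Q* = √(2DS/H): S = Q*²H / (2D) = 153.2² × 16.2 / (2 × 3,432) = 55.3930.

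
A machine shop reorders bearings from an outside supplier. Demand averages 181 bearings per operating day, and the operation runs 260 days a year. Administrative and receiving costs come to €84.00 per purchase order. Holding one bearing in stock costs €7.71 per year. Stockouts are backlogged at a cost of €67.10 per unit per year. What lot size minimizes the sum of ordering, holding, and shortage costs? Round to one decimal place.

Q* ≈ 1,069.2 bearings

Annual demand D = 181 × 260 = 47,060.
With planned backorders, Q* = √(2DS/H) · √((H+B)/B).
√(2DS/H) = √(2 × 47,060 × 84 / 7.71) = 1012.636.
√((H+B)/B) = √((7.71+67.1)/67.1) = 1.0559.
Q* ≈ 1069.232.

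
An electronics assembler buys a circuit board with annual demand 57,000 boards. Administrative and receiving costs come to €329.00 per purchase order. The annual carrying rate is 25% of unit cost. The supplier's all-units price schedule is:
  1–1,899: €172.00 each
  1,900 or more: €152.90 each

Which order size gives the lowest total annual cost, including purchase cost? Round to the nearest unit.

Q* ≈ 1,900 boards

Holding cost per unit per year at price C is H = 0.25·C.
Candidates are each tier's EOQ (if it falls in that tier) and each price-break quantity.
EOQ at €172.00 = 933.9 (feasible in tier 1): TC = 57,000×€172.00 + (57,000/933.9)×329 + (933.9/2)×0.25×€172.00 = €9,844,159.16.
EOQ at €152.90 = 990.6 < 1900, so use break Q=1900: TC = 57,000×€152.90 + (57,000/1900.0)×329 + (1900.0/2)×0.25×€152.90 = €8,761,483.75.
Lowest total cost is €8,761,483.75 at Q = 1900.0.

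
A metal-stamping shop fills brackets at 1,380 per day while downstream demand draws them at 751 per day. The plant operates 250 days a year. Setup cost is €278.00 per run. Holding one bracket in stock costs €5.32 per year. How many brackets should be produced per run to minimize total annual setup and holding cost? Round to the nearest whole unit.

Q* ≈ 6,561 brackets

Annual demand D = 751 × 250 = 187,750.
Production build-up factor (1 − d/p) = 1 − 751/1,380 = 0.4558.
Q* = √(2DS / (H(1 − d/p))) = √(2 × 187,750 × 278 / (5.32 × 0.4558)).
= √(104,389,000 / 2.4248) ≈ 6561.238.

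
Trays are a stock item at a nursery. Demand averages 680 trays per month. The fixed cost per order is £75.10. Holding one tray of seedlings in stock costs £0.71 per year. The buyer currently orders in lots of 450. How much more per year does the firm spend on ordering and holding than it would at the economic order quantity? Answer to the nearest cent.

Extra cost ≈ £588.72 per year

Annual demand D = 680 × 12 = 8,160.
EOQ = √(2DS/H) = √(2 × 8,160 × 75.1 / 0.71) ≈ 1313.87.
Cost at Q* = (D/Q*)S + (Q*/2)H = √(2DSH) ≈ £932.84.
Cost at Q = 450: (8,160/450)×75.1 + (450/2)×0.71 = £1,361.81 + £159.75 = £1,521.56.
Excess = £1,521.56 − £932.84 = £588.72.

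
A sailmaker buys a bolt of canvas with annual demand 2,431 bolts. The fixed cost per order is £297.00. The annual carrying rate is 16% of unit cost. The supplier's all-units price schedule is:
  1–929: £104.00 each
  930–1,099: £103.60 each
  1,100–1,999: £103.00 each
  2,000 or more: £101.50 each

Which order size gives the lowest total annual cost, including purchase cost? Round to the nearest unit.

Holding cost per unit per year at price C is H = 0.16·C.
Evaluate total cost at each tier's feasible EOQ or, if the EOQ is below the tier, at the tier's minimum quantity.
EOQ at £104.00 = 294.6 (feasible in tier 1): TC = 2,431×£104.00 + (2,431/294.6)×297 + (294.6/2)×0.16×£104.00 = £257,725.88.
EOQ at £103.60 = 295.2 < 930, so use break Q=930: TC = 2,431×£103.60 + (2,431/930.0)×297 + (930.0/2)×0.16×£103.60 = £260,335.79.
EOQ at £103.00 = 296.0 < 1100, so use break Q=1100: TC = 2,431×£103.00 + (2,431/1100.0)×297 + (1100.0/2)×0.16×£103.00 = £260,113.37.
EOQ at £101.50 = 298.2 < 2000, so use break Q=2000: TC = 2,431×£101.50 + (2,431/2000.0)×297 + (2000.0/2)×0.16×£101.50 = £263,347.50.
Lowest total cost is £257,725.88 at Q = 294.6.

Q* ≈ 295 bolts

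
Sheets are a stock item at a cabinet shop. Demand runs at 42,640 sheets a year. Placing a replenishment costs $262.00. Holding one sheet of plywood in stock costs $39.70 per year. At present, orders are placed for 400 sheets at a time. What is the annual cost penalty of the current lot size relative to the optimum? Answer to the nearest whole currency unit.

Extra cost ≈ $6,086 per year

EOQ = √(2DS/H) = √(2 × 42,640 × 262 / 39.7) ≈ 750.20.
Cost at Q* = (D/Q*)S + (Q*/2)H = √(2DSH) ≈ $29,783.07.
Cost at Q = 400: (42,640/400)×262 + (400/2)×39.7 = $27,929.20 + $7,940.00 = $35,869.20.
Excess = $35,869.20 − $29,783.07 = $6,086.13.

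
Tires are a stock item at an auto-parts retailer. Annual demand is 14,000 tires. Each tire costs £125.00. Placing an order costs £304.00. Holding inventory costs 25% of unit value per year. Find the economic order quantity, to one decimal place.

Holding cost H = 0.25 × £125.00 = £31.2500 per unit per year.
EOQ = √(2DS / H) = √(2 × 14,000 × 304 / 31.25).
= √(8,512,000 / 31.25) = √272,384 ≈ 521.904.

Q* ≈ 521.9 tires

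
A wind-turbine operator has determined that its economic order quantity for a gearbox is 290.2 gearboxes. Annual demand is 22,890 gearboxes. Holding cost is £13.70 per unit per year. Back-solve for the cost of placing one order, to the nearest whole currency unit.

The basic EOQ model gives Q* = √(2DS/H); rearrange for the unknown.
From Q* = √(2DS/H): S = Q*²H / (2D) = 290.2² × 13.7 / (2 × 22,890) = 25.2023.

S ≈ £25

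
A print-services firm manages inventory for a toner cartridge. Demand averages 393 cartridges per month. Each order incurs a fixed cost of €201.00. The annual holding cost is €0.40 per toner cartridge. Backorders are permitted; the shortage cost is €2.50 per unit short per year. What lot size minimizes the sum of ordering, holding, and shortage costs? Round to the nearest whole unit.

Annual demand D = 393 × 12 = 4,716.
With planned backorders, Q* = √(2DS/H) · √((H+B)/B).
√(2DS/H) = √(2 × 4,716 × 201 / 0.4) = 2177.058.
√((H+B)/B) = √((0.4+2.5)/2.5) = 1.0770.
Q* ≈ 2344.763.

Q* ≈ 2,345 cartridges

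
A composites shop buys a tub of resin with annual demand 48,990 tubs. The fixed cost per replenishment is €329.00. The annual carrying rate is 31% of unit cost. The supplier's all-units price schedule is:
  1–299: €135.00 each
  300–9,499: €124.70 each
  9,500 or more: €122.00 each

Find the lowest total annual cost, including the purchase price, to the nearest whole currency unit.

Holding cost per unit per year at price C is H = 0.31·C.
Candidates are each tier's EOQ (if it falls in that tier) and each price-break quantity.
Tier 1 (€135.00): EOQ = 877.6 exceeds tier's upper bound 299, so this tier is dominated.
EOQ at €124.70 = 913.2 (feasible in tier 2): TC = 48,990×€124.70 + (48,990/913.2)×329 + (913.2/2)×0.31×€124.70 = €6,144,353.49.
EOQ at €122.00 = 923.2 < 9500, so use break Q=9500: TC = 48,990×€122.00 + (48,990/9500.0)×329 + (9500.0/2)×0.31×€122.00 = €6,158,121.60.
Lowest total cost among the candidates is at Q = 913.2.

TC* ≈ €6,144,353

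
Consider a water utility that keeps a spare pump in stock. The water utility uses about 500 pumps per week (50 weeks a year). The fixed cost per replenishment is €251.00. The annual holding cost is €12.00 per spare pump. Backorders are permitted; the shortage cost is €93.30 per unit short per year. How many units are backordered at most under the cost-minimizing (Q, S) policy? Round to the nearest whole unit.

Annual demand D = 500 × 50 = 25,000.
With planned backorders, Q* = √(2DS/H) · √((H+B)/B).
√(2DS/H) = √(2 × 25,000 × 251 / 12) = 1022.660.
√((H+B)/B) = √((12+93.3)/93.3) = 1.0624.
Q* ≈ 1086.437.
S* = Q* · H/(H+B) = 1086.437 × 12/105.3 ≈ 123.811.

S* ≈ 124 pumps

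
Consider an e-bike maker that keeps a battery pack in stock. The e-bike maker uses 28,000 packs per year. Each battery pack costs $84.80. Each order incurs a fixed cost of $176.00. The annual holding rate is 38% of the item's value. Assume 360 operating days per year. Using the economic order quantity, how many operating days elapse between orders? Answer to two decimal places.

T ≈ 7.11 days

Holding cost H = 0.38 × $84.80 = $32.2240 per unit per year.
Q* = √(2DS/H) = √(2 × 28,000 × 176 / 32.224) ≈ 553.05.
Cycle time = Q*/D × 360 = 553.05 / 28,000 × 360 ≈ 7.111 days.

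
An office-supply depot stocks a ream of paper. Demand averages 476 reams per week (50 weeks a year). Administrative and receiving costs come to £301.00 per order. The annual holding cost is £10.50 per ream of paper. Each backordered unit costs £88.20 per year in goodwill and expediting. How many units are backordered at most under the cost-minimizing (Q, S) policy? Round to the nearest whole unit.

S* ≈ 131 reams

Annual demand D = 476 × 50 = 23,800.
With planned backorders, Q* = √(2DS/H) · √((H+B)/B).
√(2DS/H) = √(2 × 23,800 × 301 / 10.5) = 1168.132.
√((H+B)/B) = √((10.5+88.2)/88.2) = 1.0579.
Q* ≈ 1235.709.
S* = Q* · H/(H+B) = 1235.709 × 10.5/98.7 ≈ 131.458.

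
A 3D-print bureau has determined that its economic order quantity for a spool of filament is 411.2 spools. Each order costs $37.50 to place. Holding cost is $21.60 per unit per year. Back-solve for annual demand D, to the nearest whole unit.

D ≈ 48,697 spools per year

Invert the EOQ relation Q*² = 2DS/H.
From Q* = √(2DS/H): D = Q*²H / (2S) = 411.2² × 21.6 / (2 × 37.5) = 48696.607.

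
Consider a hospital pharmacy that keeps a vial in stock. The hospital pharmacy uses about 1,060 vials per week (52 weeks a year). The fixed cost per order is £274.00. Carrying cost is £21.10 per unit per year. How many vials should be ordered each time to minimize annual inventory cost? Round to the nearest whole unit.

Q* ≈ 1,196 vials

Annual demand D = 1,060 × 52 = 55,120.
EOQ = √(2DS / H) = √(2 × 55,120 × 274 / 21.1).
= √(30,205,760 / 21.1) = √1,431,552.6066 ≈ 1196.475.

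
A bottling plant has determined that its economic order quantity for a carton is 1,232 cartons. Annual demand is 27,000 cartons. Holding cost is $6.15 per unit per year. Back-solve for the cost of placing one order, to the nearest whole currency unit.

S ≈ $173

Invert the EOQ relation Q*² = 2DS/H.
From Q* = √(2DS/H): S = Q*²H / (2D) = 1,232² × 6.15 / (2 × 27,000) = 172.8633.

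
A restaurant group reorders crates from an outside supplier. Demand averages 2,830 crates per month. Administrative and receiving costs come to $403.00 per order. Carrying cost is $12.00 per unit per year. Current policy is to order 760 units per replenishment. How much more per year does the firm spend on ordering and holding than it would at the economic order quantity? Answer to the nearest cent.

Extra cost ≈ $4,444.24 per year

Annual demand D = 2,830 × 12 = 33,960.
EOQ = √(2DS/H) = √(2 × 33,960 × 403 / 12) ≈ 1510.29.
Cost at Q* = (D/Q*)S + (Q*/2)H = √(2DSH) ≈ $18,123.50.
Cost at Q = 760: (33,960/760)×403 + (760/2)×12 = $18,007.74 + $4,560.00 = $22,567.74.
Excess = $22,567.74 − $18,123.50 = $4,444.24.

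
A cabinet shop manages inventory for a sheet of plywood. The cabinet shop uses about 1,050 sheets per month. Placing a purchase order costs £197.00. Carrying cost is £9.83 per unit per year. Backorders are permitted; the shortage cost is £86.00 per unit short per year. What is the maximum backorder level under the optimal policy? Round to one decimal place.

Annual demand D = 1,050 × 12 = 12,600.
With planned backorders, Q* = √(2DS/H) · √((H+B)/B).
√(2DS/H) = √(2 × 12,600 × 197 / 9.83) = 710.651.
√((H+B)/B) = √((9.83+86)/86) = 1.0556.
Q* ≈ 750.167.
S* = Q* · H/(H+B) = 750.167 × 9.83/95.83 ≈ 76.950.

S* ≈ 77.0 sheets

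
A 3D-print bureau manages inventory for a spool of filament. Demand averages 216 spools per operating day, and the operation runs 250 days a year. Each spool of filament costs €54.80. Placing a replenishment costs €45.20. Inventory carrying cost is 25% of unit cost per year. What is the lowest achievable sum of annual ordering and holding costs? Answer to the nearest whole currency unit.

Annual demand D = 216 × 250 = 54,000.
Holding cost H = 0.25 × €54.80 = €13.7000 per unit per year.
EOQ = √(2DS/H) = √(2 × 54,000 × 45.2 / 13.7) ≈ 596.93.
At the optimum the two cost components are equal, so total cost = 2·(Q*/2)H = Q*·H.
Minimum total = √(2DSH) = √(2 × 54,000 × 45.2 × 13.7) ≈ 8177.892.

TC* ≈ €8,178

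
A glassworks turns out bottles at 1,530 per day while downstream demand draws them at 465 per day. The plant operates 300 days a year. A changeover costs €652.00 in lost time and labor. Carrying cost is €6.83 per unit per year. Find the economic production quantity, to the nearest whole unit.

Q* ≈ 6,186 bottles

Annual demand D = 465 × 300 = 139,500.
Production build-up factor (1 − d/p) = 1 − 465/1,530 = 0.6961.
Q* = √(2DS / (H(1 − d/p))) = √(2 × 139,500 × 652 / (6.83 × 0.6961)).
= √(181,908,000 / 4.7542) ≈ 6185.666.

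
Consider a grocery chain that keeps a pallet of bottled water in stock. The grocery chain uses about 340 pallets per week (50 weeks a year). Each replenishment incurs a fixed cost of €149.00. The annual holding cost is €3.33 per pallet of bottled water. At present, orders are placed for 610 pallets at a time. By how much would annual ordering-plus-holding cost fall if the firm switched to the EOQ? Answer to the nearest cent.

Annual demand D = 340 × 50 = 17,000.
EOQ = √(2DS/H) = √(2 × 17,000 × 149 / 3.33) ≈ 1233.42.
Cost at Q* = (D/Q*)S + (Q*/2)H = √(2DSH) ≈ €4,107.28.
Cost at Q = 610: (17,000/610)×149 + (610/2)×3.33 = €4,152.46 + €1,015.65 = €5,168.11.
Excess = €5,168.11 − €4,107.28 = €1,060.83.

Extra cost ≈ €1,060.83 per year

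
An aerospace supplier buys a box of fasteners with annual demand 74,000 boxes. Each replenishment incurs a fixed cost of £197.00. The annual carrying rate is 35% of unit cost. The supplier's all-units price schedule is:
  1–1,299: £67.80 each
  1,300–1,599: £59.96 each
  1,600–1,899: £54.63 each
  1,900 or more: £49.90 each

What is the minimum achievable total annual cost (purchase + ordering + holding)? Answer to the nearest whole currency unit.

Holding cost per unit per year at price C is H = 0.35·C.
Evaluate total cost at each tier's feasible EOQ or, if the EOQ is below the tier, at the tier's minimum quantity.
EOQ at £67.80 = 1108.4 (feasible in tier 1): TC = 74,000×£67.80 + (74,000/1108.4)×197 + (1108.4/2)×0.35×£67.80 = £5,043,503.46.
EOQ at £59.96 = 1178.7 < 1300, so use break Q=1300: TC = 74,000×£59.96 + (74,000/1300.0)×197 + (1300.0/2)×0.35×£59.96 = £4,461,894.75.
EOQ at £54.63 = 1234.9 < 1600, so use break Q=1600: TC = 74,000×£54.63 + (74,000/1600.0)×197 + (1600.0/2)×0.35×£54.63 = £4,067,027.65.
EOQ at £49.90 = 1292.1 < 1900, so use break Q=1900: TC = 74,000×£49.90 + (74,000/1900.0)×197 + (1900.0/2)×0.35×£49.90 = £3,716,864.38.
Lowest total cost among the candidates is at Q = 1900.0.

TC* ≈ £3,716,864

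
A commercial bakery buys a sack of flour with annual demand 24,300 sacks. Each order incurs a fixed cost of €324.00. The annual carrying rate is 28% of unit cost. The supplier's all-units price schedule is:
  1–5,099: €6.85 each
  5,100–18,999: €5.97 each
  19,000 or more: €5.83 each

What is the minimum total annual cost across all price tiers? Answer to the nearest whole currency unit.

Holding cost per unit per year at price C is H = 0.28·C.
For each price level, check whether its EOQ is feasible; otherwise the best quantity at that price is the breakpoint.
EOQ at €6.85 = 2865.3 (feasible in tier 1): TC = 24,300×€6.85 + (24,300/2865.3)×324 + (2865.3/2)×0.28×€6.85 = €171,950.60.
EOQ at €5.97 = 3069.2 < 5100, so use break Q=5100: TC = 24,300×€5.97 + (24,300/5100.0)×324 + (5100.0/2)×0.28×€5.97 = €150,877.34.
EOQ at €5.83 = 3105.8 < 19000, so use break Q=19000: TC = 24,300×€5.83 + (24,300/19000.0)×324 + (19000.0/2)×0.28×€5.83 = €157,591.18.
Lowest total cost among the candidates is at Q = 5100.0.

TC* ≈ €150,877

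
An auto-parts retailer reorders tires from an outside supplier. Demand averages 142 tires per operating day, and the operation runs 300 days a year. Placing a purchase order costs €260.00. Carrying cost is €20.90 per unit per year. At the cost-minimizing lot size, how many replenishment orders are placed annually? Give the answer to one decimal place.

Annual demand D = 142 × 300 = 42,600.
The optimal lot size = √(2DS/H) = √(2 × 42,600 × 260 / 20.9) ≈ 1029.52.
Orders per year = D / Q* = 42,600 / 1029.52 ≈ 41.379.

N ≈ 41.4 orders per year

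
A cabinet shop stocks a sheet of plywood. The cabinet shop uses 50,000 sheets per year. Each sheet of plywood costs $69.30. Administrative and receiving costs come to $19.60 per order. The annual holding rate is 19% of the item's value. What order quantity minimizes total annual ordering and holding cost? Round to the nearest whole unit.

Q* ≈ 386 sheets

Holding cost H = 0.19 × $69.30 = $13.1670 per unit per year.
EOQ = √(2DS / H) = √(2 × 50,000 × 19.6 / 13.167).
= √(1,960,000 / 13.167) = √148,856.991 ≈ 385.820.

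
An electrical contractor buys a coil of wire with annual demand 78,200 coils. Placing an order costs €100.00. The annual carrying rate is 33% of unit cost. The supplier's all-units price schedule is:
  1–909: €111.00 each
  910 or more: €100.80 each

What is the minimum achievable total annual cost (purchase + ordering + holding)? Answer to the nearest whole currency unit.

Holding cost per unit per year at price C is H = 0.33·C.
Evaluate total cost at each tier's feasible EOQ or, if the EOQ is below the tier, at the tier's minimum quantity.
EOQ at €111.00 = 653.4 (feasible in tier 1): TC = 78,200×€111.00 + (78,200/653.4)×100 + (653.4/2)×0.33×€111.00 = €8,704,135.19.
EOQ at €100.80 = 685.7 < 910, so use break Q=910: TC = 78,200×€100.80 + (78,200/910.0)×100 + (910.0/2)×0.33×€100.80 = €7,906,288.53.
Lowest total cost among the candidates is at Q = 910.0.

TC* ≈ €7,906,289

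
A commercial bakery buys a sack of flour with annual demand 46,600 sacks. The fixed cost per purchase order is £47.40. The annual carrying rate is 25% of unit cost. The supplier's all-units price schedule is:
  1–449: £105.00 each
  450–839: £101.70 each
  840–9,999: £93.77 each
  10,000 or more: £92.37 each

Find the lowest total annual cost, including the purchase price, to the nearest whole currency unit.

Holding cost per unit per year at price C is H = 0.25·C.
Candidates are each tier's EOQ (if it falls in that tier) and each price-break quantity.
EOQ at £105.00 = 410.2 (feasible in tier 1): TC = 46,600×£105.00 + (46,600/410.2)×47.4 + (410.2/2)×0.25×£105.00 = £4,903,768.66.
EOQ at £101.70 = 416.8 < 450, so use break Q=450: TC = 46,600×£101.70 + (46,600/450.0)×47.4 + (450.0/2)×0.25×£101.70 = £4,749,849.16.
EOQ at £93.77 = 434.1 < 840, so use break Q=840: TC = 46,600×£93.77 + (46,600/840.0)×47.4 + (840.0/2)×0.25×£93.77 = £4,382,157.42.
EOQ at £92.37 = 437.4 < 10000, so use break Q=10000: TC = 46,600×£92.37 + (46,600/10000.0)×47.4 + (10000.0/2)×0.25×£92.37 = £4,420,125.38.
Lowest total cost among the candidates is at Q = 840.0.

TC* ≈ £4,382,157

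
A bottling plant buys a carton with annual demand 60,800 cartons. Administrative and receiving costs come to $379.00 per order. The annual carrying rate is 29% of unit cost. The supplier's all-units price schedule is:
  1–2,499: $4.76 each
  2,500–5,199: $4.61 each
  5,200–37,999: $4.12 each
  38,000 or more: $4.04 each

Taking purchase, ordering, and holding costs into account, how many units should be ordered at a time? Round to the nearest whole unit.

Holding cost per unit per year at price C is H = 0.29·C.
For each price level, check whether its EOQ is feasible; otherwise the best quantity at that price is the breakpoint.
Tier 1 ($4.76): EOQ = 5778.1 exceeds tier's upper bound 2499, so this tier is dominated.
Tier 2 ($4.61): EOQ = 5871.3 exceeds tier's upper bound 5199, so this tier is dominated.
EOQ at $4.12 = 6210.7 (feasible in tier 3): TC = 60,800×$4.12 + (60,800/6210.7)×379 + (6210.7/2)×0.29×$4.12 = $257,916.51.
EOQ at $4.04 = 6271.9 < 38000, so use break Q=38000: TC = 60,800×$4.04 + (60,800/38000.0)×379 + (38000.0/2)×0.29×$4.04 = $268,498.80.
Lowest total cost is $257,916.51 at Q = 6210.7.

Q* ≈ 6,211 cartons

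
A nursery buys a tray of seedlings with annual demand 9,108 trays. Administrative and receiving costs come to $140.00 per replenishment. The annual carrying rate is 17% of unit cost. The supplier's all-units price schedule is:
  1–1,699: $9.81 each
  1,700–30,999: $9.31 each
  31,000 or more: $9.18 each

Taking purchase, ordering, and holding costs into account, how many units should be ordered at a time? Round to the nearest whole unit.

Holding cost per unit per year at price C is H = 0.17·C.
For each price level, check whether its EOQ is feasible; otherwise the best quantity at that price is the breakpoint.
EOQ at $9.81 = 1236.6 (feasible in tier 1): TC = 9,108×$9.81 + (9,108/1236.6)×140 + (1236.6/2)×0.17×$9.81 = $91,411.77.
EOQ at $9.31 = 1269.4 < 1700, so use break Q=1700: TC = 9,108×$9.31 + (9,108/1700.0)×140 + (1700.0/2)×0.17×$9.31 = $86,890.85.
EOQ at $9.18 = 1278.3 < 31000, so use break Q=31000: TC = 9,108×$9.18 + (9,108/31000.0)×140 + (31000.0/2)×0.17×$9.18 = $107,841.87.
Lowest total cost is $86,890.85 at Q = 1700.0.

Q* ≈ 1,700 trays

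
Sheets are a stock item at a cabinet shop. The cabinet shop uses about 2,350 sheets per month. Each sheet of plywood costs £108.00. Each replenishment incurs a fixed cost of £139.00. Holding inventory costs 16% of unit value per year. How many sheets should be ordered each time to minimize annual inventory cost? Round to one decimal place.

Annual demand D = 2,350 × 12 = 28,200.
Holding cost H = 0.16 × £108.00 = £17.2800 per unit per year.
EOQ = √(2DS / H) = √(2 × 28,200 × 139 / 17.28).
= √(7,839,600 / 17.28) = √453,680.5556 ≈ 673.558.

Q* ≈ 673.6 sheets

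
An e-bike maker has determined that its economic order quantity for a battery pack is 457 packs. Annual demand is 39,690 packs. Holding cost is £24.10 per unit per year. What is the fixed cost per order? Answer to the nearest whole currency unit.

S ≈ £63

Squaring Q* = √(2DS/H) gives Q*² = 2DS/H.
From Q* = √(2DS/H): S = Q*²H / (2D) = 457² × 24.1 / (2 × 39,690) = 63.4072.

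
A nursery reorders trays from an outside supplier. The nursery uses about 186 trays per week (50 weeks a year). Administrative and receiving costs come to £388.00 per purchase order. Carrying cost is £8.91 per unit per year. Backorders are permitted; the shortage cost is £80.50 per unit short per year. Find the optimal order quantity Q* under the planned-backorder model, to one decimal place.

Q* ≈ 948.5 trays

Annual demand D = 186 × 50 = 9,300.
With planned backorders, Q* = √(2DS/H) · √((H+B)/B).
√(2DS/H) = √(2 × 9,300 × 388 / 8.91) = 899.981.
√((H+B)/B) = √((8.91+80.5)/80.5) = 1.0539.
Q* ≈ 948.481.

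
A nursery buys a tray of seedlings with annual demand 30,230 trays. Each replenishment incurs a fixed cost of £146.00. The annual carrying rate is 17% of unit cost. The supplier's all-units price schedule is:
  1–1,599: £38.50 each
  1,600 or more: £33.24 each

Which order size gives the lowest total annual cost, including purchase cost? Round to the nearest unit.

Q* ≈ 1,600 trays

Holding cost per unit per year at price C is H = 0.17·C.
Candidates are each tier's EOQ (if it falls in that tier) and each price-break quantity.
EOQ at £38.50 = 1161.3 (feasible in tier 1): TC = 30,230×£38.50 + (30,230/1161.3)×146 + (1161.3/2)×0.17×£38.50 = £1,171,455.91.
EOQ at £33.24 = 1249.8 < 1600, so use break Q=1600: TC = 30,230×£33.24 + (30,230/1600.0)×146 + (1600.0/2)×0.17×£33.24 = £1,012,124.33.
Lowest total cost is £1,012,124.33 at Q = 1600.0.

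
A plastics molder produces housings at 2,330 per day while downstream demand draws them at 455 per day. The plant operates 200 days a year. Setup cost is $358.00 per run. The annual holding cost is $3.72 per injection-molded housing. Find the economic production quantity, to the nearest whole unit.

Q* ≈ 4,665 housings

Annual demand D = 455 × 200 = 91,000.
Production build-up factor (1 − d/p) = 1 − 455/2,330 = 0.8047.
Q* = √(2DS / (H(1 − d/p))) = √(2 × 91,000 × 358 / (3.72 × 0.8047)).
= √(65,156,000 / 2.9936) ≈ 4665.337.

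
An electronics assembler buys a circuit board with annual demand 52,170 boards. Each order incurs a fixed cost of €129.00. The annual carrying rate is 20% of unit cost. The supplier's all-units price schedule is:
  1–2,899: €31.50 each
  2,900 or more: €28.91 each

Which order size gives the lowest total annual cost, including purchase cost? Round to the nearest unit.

Q* ≈ 2,900 boards

Holding cost per unit per year at price C is H = 0.20·C.
Evaluate total cost at each tier's feasible EOQ or, if the EOQ is below the tier, at the tier's minimum quantity.
EOQ at €31.50 = 1461.7 (feasible in tier 1): TC = 52,170×€31.50 + (52,170/1461.7)×129 + (1461.7/2)×0.20×€31.50 = €1,652,563.54.
EOQ at €28.91 = 1525.7 < 2900, so use break Q=2900: TC = 52,170×€28.91 + (52,170/2900.0)×129 + (2900.0/2)×0.20×€28.91 = €1,518,939.27.
Lowest total cost is €1,518,939.27 at Q = 2900.0.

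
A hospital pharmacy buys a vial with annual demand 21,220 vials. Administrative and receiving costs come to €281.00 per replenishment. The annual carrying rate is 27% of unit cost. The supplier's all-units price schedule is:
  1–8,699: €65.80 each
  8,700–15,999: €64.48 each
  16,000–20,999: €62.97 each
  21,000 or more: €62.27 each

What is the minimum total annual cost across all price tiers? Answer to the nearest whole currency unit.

Holding cost per unit per year at price C is H = 0.27·C.
For each price level, check whether its EOQ is feasible; otherwise the best quantity at that price is the breakpoint.
EOQ at €65.80 = 819.3 (feasible in tier 1): TC = 21,220×€65.80 + (21,220/819.3)×281 + (819.3/2)×0.27×€65.80 = €1,410,831.79.
EOQ at €64.48 = 827.6 < 8700, so use break Q=8700: TC = 21,220×€64.48 + (21,220/8700.0)×281 + (8700.0/2)×0.27×€64.48 = €1,444,682.74.
EOQ at €62.97 = 837.5 < 16000, so use break Q=16000: TC = 21,220×€62.97 + (21,220/16000.0)×281 + (16000.0/2)×0.27×€62.97 = €1,472,611.28.
EOQ at €62.27 = 842.2 < 21000, so use break Q=21000: TC = 21,220×€62.27 + (21,220/21000.0)×281 + (21000.0/2)×0.27×€62.27 = €1,498,188.79.
Lowest total cost among the candidates is at Q = 819.3.

TC* ≈ €1,410,832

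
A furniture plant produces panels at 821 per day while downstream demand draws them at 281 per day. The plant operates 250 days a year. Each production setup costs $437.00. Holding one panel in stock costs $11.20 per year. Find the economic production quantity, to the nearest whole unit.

Q* ≈ 2,887 panels

Annual demand D = 281 × 250 = 70,250.
Production build-up factor (1 − d/p) = 1 − 281/821 = 0.6577.
Q* = √(2DS / (H(1 − d/p))) = √(2 × 70,250 × 437 / (11.2 × 0.6577)).
= √(61,398,500 / 7.3666) ≈ 2886.985.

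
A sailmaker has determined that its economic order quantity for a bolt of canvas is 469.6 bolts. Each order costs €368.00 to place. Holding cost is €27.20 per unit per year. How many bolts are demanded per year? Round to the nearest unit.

D ≈ 8,150 bolts per year

Invert the EOQ relation Q*² = 2DS/H.
From Q* = √(2DS/H): D = Q*²H / (2S) = 469.6² × 27.2 / (2 × 368) = 8149.806.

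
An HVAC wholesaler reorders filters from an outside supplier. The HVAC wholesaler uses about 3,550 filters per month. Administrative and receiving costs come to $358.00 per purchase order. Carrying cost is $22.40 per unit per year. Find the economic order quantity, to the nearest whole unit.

Annual demand D = 3,550 × 12 = 42,600.
EOQ = √(2DS / H) = √(2 × 42,600 × 358 / 22.4).
= √(30,501,600 / 22.4) = √1,361,678.5714 ≈ 1166.910.

Q* ≈ 1,167 filters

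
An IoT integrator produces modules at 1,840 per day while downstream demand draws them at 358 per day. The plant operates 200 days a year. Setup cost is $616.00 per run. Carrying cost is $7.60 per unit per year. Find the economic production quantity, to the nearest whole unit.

Q* ≈ 3,796 modules

Annual demand D = 358 × 200 = 71,600.
Production build-up factor (1 − d/p) = 1 − 358/1,840 = 0.8054.
Q* = √(2DS / (H(1 − d/p))) = √(2 × 71,600 × 616 / (7.6 × 0.8054)).
= √(88,211,200 / 6.1213) ≈ 3796.120.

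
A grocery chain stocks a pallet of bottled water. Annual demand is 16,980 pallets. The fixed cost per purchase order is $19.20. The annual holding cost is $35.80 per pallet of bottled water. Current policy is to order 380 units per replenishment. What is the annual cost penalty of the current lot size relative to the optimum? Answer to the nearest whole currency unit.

EOQ = √(2DS/H) = √(2 × 16,980 × 19.2 / 35.8) ≈ 134.96.
Cost at Q* = (D/Q*)S + (Q*/2)H = √(2DSH) ≈ $4,831.43.
Cost at Q = 380: (16,980/380)×19.2 + (380/2)×35.8 = $857.94 + $6,802.00 = $7,659.94.
Excess = $7,659.94 − $4,831.43 = $2,828.50.

Extra cost ≈ $2,829 per year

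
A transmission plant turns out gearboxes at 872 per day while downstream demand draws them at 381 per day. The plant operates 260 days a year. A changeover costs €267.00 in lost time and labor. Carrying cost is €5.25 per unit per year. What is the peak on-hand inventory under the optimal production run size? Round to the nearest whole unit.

Annual demand D = 381 × 260 = 99,060.
Production build-up factor (1 − d/p) = 1 − 381/872 = 0.5631.
Q* = √(2DS / (H(1 − d/p))) = √(2 × 99,060 × 267 / (5.25 × 0.5631)).
= √(52,898,040 / 2.9561) ≈ 4230.168.
Maximum inventory = Q*(1 − d/p) = 4230.168 × 0.5631 ≈ 2381.895.

I_max ≈ 2,382 gearboxes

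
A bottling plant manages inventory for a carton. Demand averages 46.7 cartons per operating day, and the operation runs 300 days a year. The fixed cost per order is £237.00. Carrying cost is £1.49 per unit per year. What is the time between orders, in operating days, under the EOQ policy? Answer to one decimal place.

T ≈ 45.2 days

Annual demand D = 46.7 × 300 = 14,010.
EOQ = √(2DS/H) = √(2 × 14,010 × 237 / 1.49) ≈ 2111.13.
Cycle time = Q*/D × 300 = 2111.13 / 14,010 × 300 ≈ 45.206 days.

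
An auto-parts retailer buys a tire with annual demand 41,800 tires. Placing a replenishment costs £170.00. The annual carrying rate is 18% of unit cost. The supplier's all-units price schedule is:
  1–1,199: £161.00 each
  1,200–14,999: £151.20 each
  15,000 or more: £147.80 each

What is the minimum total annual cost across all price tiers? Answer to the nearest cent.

Holding cost per unit per year at price C is H = 0.18·C.
Candidates are each tier's EOQ (if it falls in that tier) and each price-break quantity.
EOQ at £161.00 = 700.3 (feasible in tier 1): TC = 41,800×£161.00 + (41,800/700.3)×170 + (700.3/2)×0.18×£161.00 = £6,750,094.43.
EOQ at £151.20 = 722.6 < 1200, so use break Q=1200: TC = 41,800×£151.20 + (41,800/1200.0)×170 + (1200.0/2)×0.18×£151.20 = £6,342,411.27.
EOQ at £147.80 = 730.9 < 15000, so use break Q=15000: TC = 41,800×£147.80 + (41,800/15000.0)×170 + (15000.0/2)×0.18×£147.80 = £6,378,043.73.
Lowest total cost among the candidates is at Q = 1200.0.

TC* ≈ £6,342,411.27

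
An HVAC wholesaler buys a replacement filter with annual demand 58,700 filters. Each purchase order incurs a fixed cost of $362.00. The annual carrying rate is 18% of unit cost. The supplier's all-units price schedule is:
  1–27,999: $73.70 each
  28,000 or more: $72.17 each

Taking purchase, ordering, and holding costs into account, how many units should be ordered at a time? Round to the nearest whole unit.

Q* ≈ 1,790 filters

Holding cost per unit per year at price C is H = 0.18·C.
Candidates are each tier's EOQ (if it falls in that tier) and each price-break quantity.
EOQ at $73.70 = 1789.9 (feasible in tier 1): TC = 58,700×$73.70 + (58,700/1789.9)×362 + (1789.9/2)×0.18×$73.70 = $4,349,934.24.
EOQ at $72.17 = 1808.7 < 28000, so use break Q=28000: TC = 58,700×$72.17 + (58,700/28000.0)×362 + (28000.0/2)×0.18×$72.17 = $4,419,006.31.
Lowest total cost is $4,349,934.24 at Q = 1789.9.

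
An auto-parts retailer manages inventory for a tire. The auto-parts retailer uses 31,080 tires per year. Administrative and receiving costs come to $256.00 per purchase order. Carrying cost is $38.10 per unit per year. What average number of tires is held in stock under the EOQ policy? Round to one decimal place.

The optimal lot size = √(2DS/H) = √(2 × 31,080 × 256 / 38.1) ≈ 646.27.
Average inventory = Q*/2 ≈ 646.27 / 2 = 323.134.

Average inventory ≈ 323.1 tires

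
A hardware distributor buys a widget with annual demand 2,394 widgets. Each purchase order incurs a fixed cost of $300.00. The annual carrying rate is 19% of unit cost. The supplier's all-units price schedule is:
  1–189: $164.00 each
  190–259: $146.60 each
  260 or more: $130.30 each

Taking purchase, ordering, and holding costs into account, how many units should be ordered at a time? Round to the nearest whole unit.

Q* ≈ 260 widgets

Holding cost per unit per year at price C is H = 0.19·C.
Evaluate total cost at each tier's feasible EOQ or, if the EOQ is below the tier, at the tier's minimum quantity.
Tier 1 ($164.00): EOQ = 214.7 exceeds tier's upper bound 189, so this tier is dominated.
EOQ at $146.60 = 227.1 (feasible in tier 2): TC = 2,394×$146.60 + (2,394/227.1)×300 + (227.1/2)×0.19×$146.60 = $357,285.71.
EOQ at $130.30 = 240.9 < 260, so use break Q=260: TC = 2,394×$130.30 + (2,394/260.0)×300 + (260.0/2)×0.19×$130.30 = $317,918.92.
Lowest total cost is $317,918.92 at Q = 260.0.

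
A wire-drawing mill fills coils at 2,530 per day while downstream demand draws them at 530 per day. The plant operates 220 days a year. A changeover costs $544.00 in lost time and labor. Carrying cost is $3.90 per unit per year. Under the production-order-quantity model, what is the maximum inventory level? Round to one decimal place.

I_max ≈ 5,070.9 coils

Annual demand D = 530 × 220 = 116,600.
Production build-up factor (1 − d/p) = 1 − 530/2,530 = 0.7905.
Q* = √(2DS / (H(1 − d/p))) = √(2 × 116,600 × 544 / (3.9 × 0.7905)).
= √(126,860,800 / 3.083) ≈ 6414.705.
Maximum inventory = Q*(1 − d/p) = 6414.705 × 0.7905 ≈ 5070.913.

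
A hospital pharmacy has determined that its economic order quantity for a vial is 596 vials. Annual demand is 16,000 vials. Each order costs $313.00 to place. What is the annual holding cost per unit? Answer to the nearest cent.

H ≈ $28.20

The basic EOQ model gives Q* = √(2DS/H); rearrange for the unknown.
From Q* = √(2DS/H): H = 2DS / Q*² = 2 × 16,000 × 313 / 596² = 28.1969.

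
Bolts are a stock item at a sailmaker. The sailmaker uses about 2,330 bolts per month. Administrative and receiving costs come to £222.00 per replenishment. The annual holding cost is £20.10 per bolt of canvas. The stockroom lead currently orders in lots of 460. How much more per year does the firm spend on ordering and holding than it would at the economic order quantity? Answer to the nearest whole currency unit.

Extra cost ≈ £2,320 per year

Annual demand D = 2,330 × 12 = 27,960.
EOQ = √(2DS/H) = √(2 × 27,960 × 222 / 20.1) ≈ 785.89.
Cost at Q* = (D/Q*)S + (Q*/2)H = √(2DSH) ≈ £15,796.40.
Cost at Q = 460: (27,960/460)×222 + (460/2)×20.1 = £13,493.74 + £4,623.00 = £18,116.74.
Excess = £18,116.74 − £15,796.40 = £2,320.34.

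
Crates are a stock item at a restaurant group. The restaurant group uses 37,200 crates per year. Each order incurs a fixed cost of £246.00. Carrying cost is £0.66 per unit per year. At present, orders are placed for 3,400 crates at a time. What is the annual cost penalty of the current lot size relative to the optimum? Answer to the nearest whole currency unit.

EOQ = √(2DS/H) = √(2 × 37,200 × 246 / 0.66) ≈ 5266.01.
Cost at Q* = (D/Q*)S + (Q*/2)H = √(2DSH) ≈ £3,475.57.
Cost at Q = 3,400: (37,200/3,400)×246 + (3,400/2)×0.66 = £2,691.53 + £1,122.00 = £3,813.53.
Excess = £3,813.53 − £3,475.57 = £337.96.

Extra cost ≈ £338 per year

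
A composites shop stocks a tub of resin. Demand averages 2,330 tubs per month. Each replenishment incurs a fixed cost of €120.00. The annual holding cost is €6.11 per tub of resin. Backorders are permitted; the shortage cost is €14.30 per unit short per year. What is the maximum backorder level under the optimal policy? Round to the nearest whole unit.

S* ≈ 375 tubs

Annual demand D = 2,330 × 12 = 27,960.
With planned backorders, Q* = √(2DS/H) · √((H+B)/B).
√(2DS/H) = √(2 × 27,960 × 120 / 6.11) = 1047.981.
√((H+B)/B) = √((6.11+14.3)/14.3) = 1.1947.
Q* ≈ 1252.008.
S* = Q* · H/(H+B) = 1252.008 × 6.11/20.41 ≈ 374.805.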